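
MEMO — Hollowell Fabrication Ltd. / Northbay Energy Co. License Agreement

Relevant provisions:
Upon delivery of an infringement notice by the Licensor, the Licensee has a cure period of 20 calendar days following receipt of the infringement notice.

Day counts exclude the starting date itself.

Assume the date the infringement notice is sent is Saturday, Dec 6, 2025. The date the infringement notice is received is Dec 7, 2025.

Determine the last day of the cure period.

Dec 27, 2025

The last day of the cure period: 20 calendar days after Dec 7, 2025 is Dec 27, 2025.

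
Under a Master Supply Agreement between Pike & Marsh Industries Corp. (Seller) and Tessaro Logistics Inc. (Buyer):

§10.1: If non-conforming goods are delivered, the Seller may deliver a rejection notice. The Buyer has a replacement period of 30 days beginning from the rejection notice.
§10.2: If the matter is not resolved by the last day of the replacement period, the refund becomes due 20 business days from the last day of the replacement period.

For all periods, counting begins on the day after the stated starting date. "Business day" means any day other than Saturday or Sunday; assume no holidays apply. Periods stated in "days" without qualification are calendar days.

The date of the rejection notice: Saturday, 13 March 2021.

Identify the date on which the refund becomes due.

10 May 2021

Adding 30 calendar days to 13 March 2021 gives 12 April 2021, which is the last day of the replacement period.
From Monday, 12 April 2021, 20 business days (Apr 13, Apr 14, Apr 15, Apr 16, …, May 6, May 7, May 10, skipping weekends) brings us to Monday, 10 May 2021, which is the date on which the refund becomes due.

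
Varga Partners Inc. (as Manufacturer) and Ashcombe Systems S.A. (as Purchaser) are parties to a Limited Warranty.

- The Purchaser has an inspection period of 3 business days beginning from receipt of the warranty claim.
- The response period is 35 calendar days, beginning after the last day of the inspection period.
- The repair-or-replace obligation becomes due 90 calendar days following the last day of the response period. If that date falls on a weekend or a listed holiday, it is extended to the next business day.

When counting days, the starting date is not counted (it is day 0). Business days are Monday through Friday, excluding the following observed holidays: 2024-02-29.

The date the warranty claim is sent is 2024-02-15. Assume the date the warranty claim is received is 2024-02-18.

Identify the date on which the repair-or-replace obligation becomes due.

The last day of the inspection period: counting 3 business days from Sunday, 2024-02-18 (Feb 19, Feb 20, Feb 21, skipping weekends) reaches Wednesday, 2024-02-21.
The last day of the response period: 35 calendar days after 2024-02-21 is 2024-03-27.
Adding 90 calendar days to 2024-03-27 gives 2024-06-25, which is the date on which the repair-or-replace obligation becomes due. 2024-06-25 is a Tuesday and is not a listed holiday, so no roll-forward applies.

2024-06-25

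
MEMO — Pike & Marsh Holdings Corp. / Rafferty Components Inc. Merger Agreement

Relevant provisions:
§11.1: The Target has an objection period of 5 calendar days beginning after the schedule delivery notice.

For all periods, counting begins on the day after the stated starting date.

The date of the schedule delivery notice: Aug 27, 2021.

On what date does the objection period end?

The last day of the objection period: 5 calendar days after Aug 27, 2021 is Sep 1, 2021.

Sep 1, 2021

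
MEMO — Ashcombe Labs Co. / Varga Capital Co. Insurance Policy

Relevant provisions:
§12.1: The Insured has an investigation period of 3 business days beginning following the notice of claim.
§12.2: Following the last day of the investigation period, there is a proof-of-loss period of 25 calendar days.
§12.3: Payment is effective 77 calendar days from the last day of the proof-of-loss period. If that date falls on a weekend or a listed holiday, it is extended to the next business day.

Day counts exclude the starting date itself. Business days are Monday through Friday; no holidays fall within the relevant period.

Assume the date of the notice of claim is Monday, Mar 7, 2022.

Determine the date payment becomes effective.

Jun 20, 2022

The last day of the investigation period: counting 3 business days from Monday, Mar 7, 2022 (Mar 8, Mar 9, Mar 10, skipping weekends) reaches Thursday, Mar 10, 2022.
Adding 25 calendar days to Mar 10, 2022 gives Apr 4, 2022, which is the last day of the proof-of-loss period.
The date payment becomes effective: Apr 4, 2022 + 77 days = Jun 20, 2022. Jun 20, 2022 is a Monday, so no roll-forward applies.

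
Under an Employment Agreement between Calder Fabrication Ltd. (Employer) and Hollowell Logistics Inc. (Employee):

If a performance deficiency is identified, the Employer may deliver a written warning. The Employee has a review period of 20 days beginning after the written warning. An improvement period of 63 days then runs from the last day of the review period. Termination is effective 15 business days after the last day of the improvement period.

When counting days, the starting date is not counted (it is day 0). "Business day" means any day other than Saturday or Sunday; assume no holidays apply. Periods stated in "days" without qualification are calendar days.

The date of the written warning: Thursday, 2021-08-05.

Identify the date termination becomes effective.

2021-11-17

The last day of the review period: 2021-08-05 + 20 days = 2021-08-25.
The last day of the improvement period: 63 calendar days after 2021-08-25 is 2021-10-27.
The date termination becomes effective: 15 business days after Wednesday, 2021-10-27, skipping weekends — Oct 28, Oct 29, Nov 1, Nov 2, …, Nov 15, Nov 16, Nov 17 — lands on Wednesday, 2021-11-17.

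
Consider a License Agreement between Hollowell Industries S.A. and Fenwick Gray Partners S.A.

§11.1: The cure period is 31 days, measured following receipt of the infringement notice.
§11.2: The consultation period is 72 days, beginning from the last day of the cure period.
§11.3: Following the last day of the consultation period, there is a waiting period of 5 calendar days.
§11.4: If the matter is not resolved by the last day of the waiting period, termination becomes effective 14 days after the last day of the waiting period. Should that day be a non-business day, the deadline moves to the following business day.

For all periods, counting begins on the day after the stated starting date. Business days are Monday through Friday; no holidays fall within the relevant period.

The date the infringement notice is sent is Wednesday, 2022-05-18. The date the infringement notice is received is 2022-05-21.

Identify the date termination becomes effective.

2022-09-20

The last day of the cure period: 2022-05-21 + 31 days = 2022-06-21.
The last day of the consultation period: 2022-06-21 + 72 days = 2022-09-01.
Adding 5 calendar days to 2022-09-01 gives 2022-09-06, which is the last day of the waiting period.
The date termination becomes effective: 14 calendar days after 2022-09-06 is 2022-09-20. 2022-09-20 is a Tuesday, so no roll-forward applies.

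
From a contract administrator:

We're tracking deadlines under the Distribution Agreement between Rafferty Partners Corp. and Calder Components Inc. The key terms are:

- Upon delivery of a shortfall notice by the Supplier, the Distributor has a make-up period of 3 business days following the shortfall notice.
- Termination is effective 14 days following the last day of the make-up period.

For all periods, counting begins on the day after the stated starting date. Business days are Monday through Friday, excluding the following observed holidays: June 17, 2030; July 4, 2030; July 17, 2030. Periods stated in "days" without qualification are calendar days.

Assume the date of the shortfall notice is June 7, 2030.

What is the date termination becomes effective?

June 26, 2030

The last day of the make-up period: 3 business days after Friday, June 7, 2030, skipping weekends — Jun 10, Jun 11, Jun 12 — lands on Wednesday, June 12, 2030.
The date termination becomes effective: June 12, 2030 + 14 days = June 26, 2030.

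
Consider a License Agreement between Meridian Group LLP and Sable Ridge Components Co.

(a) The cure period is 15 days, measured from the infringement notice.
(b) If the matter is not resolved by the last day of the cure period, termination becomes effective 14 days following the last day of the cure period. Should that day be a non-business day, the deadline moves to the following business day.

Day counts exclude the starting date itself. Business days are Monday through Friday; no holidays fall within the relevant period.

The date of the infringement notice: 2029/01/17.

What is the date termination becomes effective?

Adding 15 calendar days to 2029/01/17 gives 2029/02/01, which is the last day of the cure period.
The date termination becomes effective: 14 calendar days after 2029/02/01 is 2029/02/15. 2029/02/15 is a Thursday, so no roll-forward applies.

2029/02/15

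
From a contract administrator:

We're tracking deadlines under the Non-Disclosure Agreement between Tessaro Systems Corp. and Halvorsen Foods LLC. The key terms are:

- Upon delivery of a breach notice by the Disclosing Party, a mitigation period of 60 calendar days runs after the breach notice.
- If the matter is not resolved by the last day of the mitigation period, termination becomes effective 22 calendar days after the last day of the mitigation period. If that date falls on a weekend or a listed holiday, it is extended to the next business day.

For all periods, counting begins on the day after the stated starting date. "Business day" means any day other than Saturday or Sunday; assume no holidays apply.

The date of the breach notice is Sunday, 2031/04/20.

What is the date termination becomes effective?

Adding 60 calendar days to 2031/04/20 gives 2031/06/19, which is the last day of the mitigation period.
The date termination becomes effective: 22 calendar days after 2031/06/19 is 2031/07/11. 2031/07/11 is a Friday, so no roll-forward applies.

2031/07/11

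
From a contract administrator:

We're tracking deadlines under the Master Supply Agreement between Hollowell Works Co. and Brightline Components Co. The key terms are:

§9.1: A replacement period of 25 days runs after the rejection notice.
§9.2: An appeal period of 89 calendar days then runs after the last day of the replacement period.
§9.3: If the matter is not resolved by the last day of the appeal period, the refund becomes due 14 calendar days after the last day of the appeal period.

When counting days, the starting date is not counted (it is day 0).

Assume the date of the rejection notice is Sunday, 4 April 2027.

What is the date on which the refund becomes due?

The last day of the replacement period: 25 calendar days after 4 April 2027 is 29 April 2027.
The last day of the appeal period: 89 calendar days after 29 April 2027 is 27 July 2027.
Adding 14 calendar days to 27 July 2027 gives 10 August 2027, which is the date on which the refund becomes due.

10 August 2027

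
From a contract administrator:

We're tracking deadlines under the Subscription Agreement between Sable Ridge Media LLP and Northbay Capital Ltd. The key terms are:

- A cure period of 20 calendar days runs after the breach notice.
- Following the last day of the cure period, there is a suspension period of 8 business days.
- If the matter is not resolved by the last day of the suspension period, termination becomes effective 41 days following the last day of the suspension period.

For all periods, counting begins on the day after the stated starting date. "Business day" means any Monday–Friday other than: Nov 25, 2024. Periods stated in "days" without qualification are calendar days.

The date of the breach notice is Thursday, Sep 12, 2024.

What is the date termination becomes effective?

The last day of the cure period: Sep 12, 2024 + 20 days = Oct 2, 2024.
The last day of the suspension period: counting 8 business days from Wednesday, Oct 2, 2024 (Oct 3, Oct 4, Oct 7, Oct 8, Oct 9, Oct 10, Oct 11, Oct 14, skipping weekends) reaches Monday, Oct 14, 2024.
The date termination becomes effective: 41 calendar days after Oct 14, 2024 is Nov 24, 2024.

Nov 24, 2024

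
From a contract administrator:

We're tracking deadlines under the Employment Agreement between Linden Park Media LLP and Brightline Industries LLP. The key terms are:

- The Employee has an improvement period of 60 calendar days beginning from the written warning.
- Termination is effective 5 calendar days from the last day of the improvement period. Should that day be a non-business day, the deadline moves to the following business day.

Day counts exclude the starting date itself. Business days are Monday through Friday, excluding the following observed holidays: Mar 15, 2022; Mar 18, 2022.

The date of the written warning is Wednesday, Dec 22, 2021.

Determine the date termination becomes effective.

The last day of the improvement period: 60 calendar days after Dec 22, 2021 is Feb 20, 2022.
The date termination becomes effective: 5 calendar days after Feb 20, 2022 is Feb 25, 2022. Feb 25, 2022 is a Friday and is not a listed holiday, so no roll-forward applies.

Feb 25, 2022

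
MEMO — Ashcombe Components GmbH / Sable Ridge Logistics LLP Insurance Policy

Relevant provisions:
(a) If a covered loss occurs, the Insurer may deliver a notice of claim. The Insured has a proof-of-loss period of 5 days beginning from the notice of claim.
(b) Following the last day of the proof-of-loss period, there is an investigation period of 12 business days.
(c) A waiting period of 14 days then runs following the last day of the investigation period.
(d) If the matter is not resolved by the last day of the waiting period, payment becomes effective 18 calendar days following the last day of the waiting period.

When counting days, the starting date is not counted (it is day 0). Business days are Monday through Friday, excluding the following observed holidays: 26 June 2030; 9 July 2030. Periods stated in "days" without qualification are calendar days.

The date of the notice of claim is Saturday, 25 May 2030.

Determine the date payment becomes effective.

The last day of the proof-of-loss period: 5 calendar days after 25 May 2030 is 30 May 2030.
The last day of the investigation period: 12 business days after Thursday, 30 May 2030, skipping weekends — May 31, Jun 3, Jun 4, Jun 5, …, Jun 13, Jun 14, Jun 17 — lands on Monday, 17 June 2030.
Adding 14 calendar days to 17 June 2030 gives 1 July 2030, which is the last day of the waiting period.
The date payment becomes effective: 1 July 2030 + 18 days = 19 July 2030.

19 July 2030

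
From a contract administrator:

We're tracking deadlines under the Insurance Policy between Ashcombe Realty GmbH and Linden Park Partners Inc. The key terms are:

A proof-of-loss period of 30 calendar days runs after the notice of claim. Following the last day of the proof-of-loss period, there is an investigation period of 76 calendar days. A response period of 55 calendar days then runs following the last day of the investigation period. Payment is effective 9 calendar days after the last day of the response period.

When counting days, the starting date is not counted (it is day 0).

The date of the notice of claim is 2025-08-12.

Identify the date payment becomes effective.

The last day of the proof-of-loss period: 2025-08-12 + 30 days = 2025-09-11.
Adding 76 calendar days to 2025-09-11 gives 2025-11-26, which is the last day of the investigation period.
The last day of the response period: 2025-11-26 + 55 days = 2026-01-20.
The date payment becomes effective: 2026-01-20 + 9 days = 2026-01-29.

2026-01-29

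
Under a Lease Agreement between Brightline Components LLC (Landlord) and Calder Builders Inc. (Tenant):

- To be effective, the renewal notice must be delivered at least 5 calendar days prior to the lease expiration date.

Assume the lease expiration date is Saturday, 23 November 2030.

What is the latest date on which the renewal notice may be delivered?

18 November 2030

Counting back 5 calendar days from 23 November 2030 gives 18 November 2030.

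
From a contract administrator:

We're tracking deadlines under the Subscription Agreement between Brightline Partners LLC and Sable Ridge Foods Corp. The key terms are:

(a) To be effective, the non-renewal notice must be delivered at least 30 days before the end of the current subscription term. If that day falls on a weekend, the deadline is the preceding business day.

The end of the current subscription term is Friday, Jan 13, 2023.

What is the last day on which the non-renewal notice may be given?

Dec 14, 2022

Counting back 30 calendar days from Jan 13, 2023 gives Dec 14, 2022. That is a Wednesday, so no adjustment is needed.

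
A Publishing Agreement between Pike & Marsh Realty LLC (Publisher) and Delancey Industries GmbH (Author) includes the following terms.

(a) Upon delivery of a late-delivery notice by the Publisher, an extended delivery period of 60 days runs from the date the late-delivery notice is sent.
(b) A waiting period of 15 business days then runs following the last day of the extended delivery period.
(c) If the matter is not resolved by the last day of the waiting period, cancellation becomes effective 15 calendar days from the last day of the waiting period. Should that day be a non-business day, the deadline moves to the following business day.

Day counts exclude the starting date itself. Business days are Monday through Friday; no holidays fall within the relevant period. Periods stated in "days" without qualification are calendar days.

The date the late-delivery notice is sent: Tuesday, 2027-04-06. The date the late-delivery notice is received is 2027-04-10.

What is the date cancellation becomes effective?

2027-07-12

The last day of the extended delivery period: 60 calendar days after 2027-04-06 is 2027-06-05.
The last day of the waiting period: counting 15 business days from Saturday, 2027-06-05 (Jun 7, Jun 8, Jun 9, Jun 10, …, Jun 23, Jun 24, Jun 25, skipping weekends) reaches Friday, 2027-06-25.
The date cancellation becomes effective: 15 calendar days after 2027-06-25 is 2027-07-10. That falls on a Saturday, so it rolls to the next business day, Monday, 2027-07-12.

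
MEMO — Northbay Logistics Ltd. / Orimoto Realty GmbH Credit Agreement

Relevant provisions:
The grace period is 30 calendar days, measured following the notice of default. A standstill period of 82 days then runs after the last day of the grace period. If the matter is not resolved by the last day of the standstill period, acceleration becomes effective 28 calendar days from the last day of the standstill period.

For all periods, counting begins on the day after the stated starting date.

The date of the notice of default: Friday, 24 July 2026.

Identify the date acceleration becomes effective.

The last day of the grace period: 24 July 2026 + 30 days = 23 August 2026.
The last day of the standstill period: 23 August 2026 + 82 days = 13 November 2026.
The date acceleration becomes effective: 13 November 2026 + 28 days = 11 December 2026.

11 December 2026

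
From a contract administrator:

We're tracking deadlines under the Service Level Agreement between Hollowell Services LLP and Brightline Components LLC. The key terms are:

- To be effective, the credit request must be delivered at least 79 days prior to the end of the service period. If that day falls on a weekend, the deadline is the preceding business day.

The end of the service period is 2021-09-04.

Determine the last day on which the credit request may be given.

2021-09-04 minus 79 days is 2021-06-17. That is a Thursday, so no adjustment is needed.

2021-06-17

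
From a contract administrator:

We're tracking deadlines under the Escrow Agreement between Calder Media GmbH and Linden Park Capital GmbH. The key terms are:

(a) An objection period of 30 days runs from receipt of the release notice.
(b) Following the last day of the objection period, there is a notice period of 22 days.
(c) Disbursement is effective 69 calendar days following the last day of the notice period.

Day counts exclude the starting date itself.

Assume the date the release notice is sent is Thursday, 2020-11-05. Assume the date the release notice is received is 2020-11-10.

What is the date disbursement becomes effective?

Adding 30 calendar days to 2020-11-10 gives 2020-12-10, which is the last day of the objection period.
Adding 22 calendar days to 2020-12-10 gives 2021-01-01, which is the last day of the notice period.
Adding 69 calendar days to 2021-01-01 gives 2021-03-11, which is the date disbursement becomes effective.

2021-03-11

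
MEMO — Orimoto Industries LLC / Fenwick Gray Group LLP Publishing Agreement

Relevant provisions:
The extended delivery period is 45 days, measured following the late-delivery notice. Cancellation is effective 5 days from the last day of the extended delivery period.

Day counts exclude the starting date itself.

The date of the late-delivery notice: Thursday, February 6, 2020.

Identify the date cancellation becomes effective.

March 27, 2020

Adding 45 calendar days to February 6, 2020 gives March 22, 2020, which is the last day of the extended delivery period.
The date cancellation becomes effective: 5 calendar days after March 22, 2020 is March 27, 2020.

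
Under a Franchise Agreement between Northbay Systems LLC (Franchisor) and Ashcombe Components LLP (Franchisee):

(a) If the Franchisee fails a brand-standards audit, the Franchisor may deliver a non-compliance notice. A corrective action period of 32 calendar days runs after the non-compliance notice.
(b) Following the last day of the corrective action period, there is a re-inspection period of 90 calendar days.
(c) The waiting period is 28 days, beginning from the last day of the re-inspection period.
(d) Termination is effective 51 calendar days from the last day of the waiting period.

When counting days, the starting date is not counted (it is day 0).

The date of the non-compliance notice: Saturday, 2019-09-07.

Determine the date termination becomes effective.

Adding 32 calendar days to 2019-09-07 gives 2019-10-09, which is the last day of the corrective action period.
Adding 90 calendar days to 2019-10-09 gives 2020-01-07, which is the last day of the re-inspection period.
The last day of the waiting period: 28 calendar days after 2020-01-07 is 2020-02-04.
The date termination becomes effective: 2020-02-04 + 51 days = 2020-03-26.

2020-03-26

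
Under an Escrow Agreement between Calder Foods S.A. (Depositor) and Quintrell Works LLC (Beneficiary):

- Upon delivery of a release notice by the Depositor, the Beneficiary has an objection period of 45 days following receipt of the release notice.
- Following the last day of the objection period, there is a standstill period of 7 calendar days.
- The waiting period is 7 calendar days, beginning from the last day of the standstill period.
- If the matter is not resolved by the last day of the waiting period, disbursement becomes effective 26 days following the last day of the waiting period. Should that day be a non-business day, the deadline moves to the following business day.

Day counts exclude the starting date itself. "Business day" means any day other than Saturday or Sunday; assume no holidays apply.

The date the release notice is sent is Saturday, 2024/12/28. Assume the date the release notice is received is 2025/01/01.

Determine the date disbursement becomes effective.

The last day of the objection period: 2025/01/01 + 45 days = 2025/02/15.
Adding 7 calendar days to 2025/02/15 gives 2025/02/22, which is the last day of the standstill period.
Adding 7 calendar days to 2025/02/22 gives 2025/03/01, which is the last day of the waiting period.
The date disbursement becomes effective: 2025/03/01 + 26 days = 2025/03/27. 2025/03/27 is a Thursday, so no roll-forward applies.

2025/03/27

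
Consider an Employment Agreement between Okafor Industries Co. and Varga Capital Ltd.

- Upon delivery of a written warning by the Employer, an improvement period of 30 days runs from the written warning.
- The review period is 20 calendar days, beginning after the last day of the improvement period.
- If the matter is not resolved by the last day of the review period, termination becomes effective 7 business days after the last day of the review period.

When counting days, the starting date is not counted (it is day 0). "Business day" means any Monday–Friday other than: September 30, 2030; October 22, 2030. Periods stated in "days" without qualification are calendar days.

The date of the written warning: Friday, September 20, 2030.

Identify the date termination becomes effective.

The last day of the improvement period: September 20, 2030 + 30 days = October 20, 2030.
The last day of the review period: October 20, 2030 + 20 days = November 9, 2030.
The date termination becomes effective: 7 business days after Saturday, November 9, 2030, skipping weekends — Nov 11, Nov 12, Nov 13, Nov 14, Nov 15, Nov 18, Nov 19 — lands on Tuesday, November 19, 2030.

November 19, 2030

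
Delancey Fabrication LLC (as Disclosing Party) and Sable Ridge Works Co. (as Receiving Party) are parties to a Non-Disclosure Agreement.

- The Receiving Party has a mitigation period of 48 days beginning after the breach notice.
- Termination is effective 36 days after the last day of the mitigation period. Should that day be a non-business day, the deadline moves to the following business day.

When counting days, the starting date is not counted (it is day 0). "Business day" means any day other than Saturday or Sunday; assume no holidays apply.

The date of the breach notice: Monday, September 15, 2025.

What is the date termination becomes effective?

The last day of the mitigation period: 48 calendar days after September 15, 2025 is November 2, 2025.
The date termination becomes effective: 36 calendar days after November 2, 2025 is December 8, 2025. December 8, 2025 is a Monday, so no roll-forward applies.

December 8, 2025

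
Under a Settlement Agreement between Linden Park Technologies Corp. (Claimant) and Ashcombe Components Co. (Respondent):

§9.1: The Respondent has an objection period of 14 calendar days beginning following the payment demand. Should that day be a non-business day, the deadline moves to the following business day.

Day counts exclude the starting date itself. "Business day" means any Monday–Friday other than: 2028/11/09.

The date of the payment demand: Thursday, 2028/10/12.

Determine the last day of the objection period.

2028/10/26

The last day of the objection period: 14 calendar days after 2028/10/12 is 2028/10/26. 2028/10/26 is a Thursday and is not a listed holiday, so no roll-forward applies.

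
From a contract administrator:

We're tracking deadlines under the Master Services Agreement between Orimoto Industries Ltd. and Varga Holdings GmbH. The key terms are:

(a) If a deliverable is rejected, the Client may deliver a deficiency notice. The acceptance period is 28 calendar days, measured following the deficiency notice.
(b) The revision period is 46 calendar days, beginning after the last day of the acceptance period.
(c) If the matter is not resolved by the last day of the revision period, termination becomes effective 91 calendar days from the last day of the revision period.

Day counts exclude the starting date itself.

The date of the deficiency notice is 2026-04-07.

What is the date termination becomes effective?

The last day of the acceptance period: 28 calendar days after 2026-04-07 is 2026-05-05.
The last day of the revision period: 46 calendar days after 2026-05-05 is 2026-06-20.
Adding 91 calendar days to 2026-06-20 gives 2026-09-19, which is the date termination becomes effective.

2026-09-19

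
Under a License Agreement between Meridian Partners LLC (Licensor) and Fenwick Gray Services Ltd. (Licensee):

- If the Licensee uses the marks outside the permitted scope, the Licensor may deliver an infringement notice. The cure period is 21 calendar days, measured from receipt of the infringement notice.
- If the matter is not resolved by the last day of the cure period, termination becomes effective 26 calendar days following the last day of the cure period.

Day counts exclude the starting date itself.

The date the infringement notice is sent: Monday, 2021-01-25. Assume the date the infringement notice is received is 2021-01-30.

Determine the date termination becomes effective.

The last day of the cure period: 21 calendar days after 2021-01-30 is 2021-02-20.
Adding 26 calendar days to 2021-02-20 gives 2021-03-18, which is the date termination becomes effective.

2021-03-18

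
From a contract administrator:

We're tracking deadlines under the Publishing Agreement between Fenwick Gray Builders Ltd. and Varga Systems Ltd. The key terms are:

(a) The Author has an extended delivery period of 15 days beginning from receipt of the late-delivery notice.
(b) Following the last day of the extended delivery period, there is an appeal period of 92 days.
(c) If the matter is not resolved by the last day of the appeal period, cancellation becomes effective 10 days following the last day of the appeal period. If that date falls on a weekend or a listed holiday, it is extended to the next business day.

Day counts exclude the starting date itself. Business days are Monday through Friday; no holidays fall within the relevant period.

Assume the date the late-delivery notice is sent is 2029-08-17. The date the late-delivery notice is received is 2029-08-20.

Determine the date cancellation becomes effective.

2029-12-17

Adding 15 calendar days to 2029-08-20 gives 2029-09-04, which is the last day of the extended delivery period.
The last day of the appeal period: 2029-09-04 + 92 days = 2029-12-05.
The date cancellation becomes effective: 2029-12-05 + 10 days = 2029-12-15. That falls on a Saturday, so it rolls to the next business day, Monday, 2029-12-17.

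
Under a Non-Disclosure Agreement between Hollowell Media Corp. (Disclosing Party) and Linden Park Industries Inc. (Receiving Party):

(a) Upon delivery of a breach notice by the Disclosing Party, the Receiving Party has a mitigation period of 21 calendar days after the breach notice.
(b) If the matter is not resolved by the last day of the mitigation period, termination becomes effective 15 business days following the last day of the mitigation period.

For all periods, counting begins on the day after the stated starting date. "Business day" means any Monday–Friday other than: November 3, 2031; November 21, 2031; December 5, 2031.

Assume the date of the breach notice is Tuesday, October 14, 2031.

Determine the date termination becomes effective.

November 26, 2031

Adding 21 calendar days to October 14, 2031 gives November 4, 2031, which is the last day of the mitigation period.
From Tuesday, November 4, 2031, 15 business days (Nov 5, Nov 6, Nov 7, Nov 10, …, Nov 24, Nov 25, Nov 26, skipping weekends and the listed holiday on Nov 21) brings us to Wednesday, November 26, 2031, which is the date termination becomes effective.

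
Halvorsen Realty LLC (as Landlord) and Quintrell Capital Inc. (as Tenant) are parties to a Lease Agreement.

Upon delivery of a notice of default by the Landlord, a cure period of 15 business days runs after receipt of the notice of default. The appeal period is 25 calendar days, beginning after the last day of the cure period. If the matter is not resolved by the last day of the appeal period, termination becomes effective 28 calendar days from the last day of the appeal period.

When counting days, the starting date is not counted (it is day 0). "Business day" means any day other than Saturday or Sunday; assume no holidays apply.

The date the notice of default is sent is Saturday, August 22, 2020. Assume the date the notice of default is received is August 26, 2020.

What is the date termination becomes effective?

November 8, 2020

The last day of the cure period: counting 15 business days from Wednesday, August 26, 2020 (Aug 27, Aug 28, Aug 31, Sep 1, …, Sep 14, Sep 15, Sep 16, skipping weekends) reaches Wednesday, September 16, 2020.
The last day of the appeal period: 25 calendar days after September 16, 2020 is October 11, 2020.
Adding 28 calendar days to October 11, 2020 gives November 8, 2020, which is the date termination becomes effective.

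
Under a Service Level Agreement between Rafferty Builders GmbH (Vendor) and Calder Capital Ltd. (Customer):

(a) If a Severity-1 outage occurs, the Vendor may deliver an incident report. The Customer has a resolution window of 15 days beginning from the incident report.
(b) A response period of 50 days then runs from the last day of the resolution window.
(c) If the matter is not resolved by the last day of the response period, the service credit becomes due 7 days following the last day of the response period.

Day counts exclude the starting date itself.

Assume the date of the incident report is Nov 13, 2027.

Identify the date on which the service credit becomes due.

Jan 24, 2028

Adding 15 calendar days to Nov 13, 2027 gives Nov 28, 2027, which is the last day of the resolution window.
Adding 50 calendar days to Nov 28, 2027 gives Jan 17, 2028, which is the last day of the response period.
The date on which the service credit becomes due: Jan 17, 2028 + 7 days = Jan 24, 2028.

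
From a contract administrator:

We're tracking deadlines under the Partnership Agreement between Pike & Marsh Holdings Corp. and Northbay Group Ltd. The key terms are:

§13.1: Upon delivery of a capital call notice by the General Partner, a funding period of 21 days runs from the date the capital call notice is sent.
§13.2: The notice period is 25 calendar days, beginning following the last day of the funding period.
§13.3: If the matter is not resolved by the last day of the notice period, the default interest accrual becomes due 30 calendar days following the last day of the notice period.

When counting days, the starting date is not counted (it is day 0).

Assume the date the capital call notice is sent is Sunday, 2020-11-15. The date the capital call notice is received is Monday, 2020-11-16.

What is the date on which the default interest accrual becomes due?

The last day of the funding period: 2020-11-15 + 21 days = 2020-12-06.
Adding 25 calendar days to 2020-12-06 gives 2020-12-31, which is the last day of the notice period.
The date on which the default interest accrual becomes due: 2020-12-31 + 30 days = 2021-01-30.

2021-01-30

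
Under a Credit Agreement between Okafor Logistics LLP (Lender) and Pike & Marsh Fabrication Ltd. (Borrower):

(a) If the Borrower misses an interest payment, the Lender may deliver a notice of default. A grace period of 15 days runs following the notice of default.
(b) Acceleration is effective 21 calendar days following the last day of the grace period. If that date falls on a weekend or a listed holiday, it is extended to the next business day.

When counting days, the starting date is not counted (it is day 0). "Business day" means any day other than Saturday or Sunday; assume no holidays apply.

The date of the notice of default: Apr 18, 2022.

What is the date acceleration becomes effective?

May 24, 2022

The last day of the grace period: Apr 18, 2022 + 15 days = May 3, 2022.
Adding 21 calendar days to May 3, 2022 gives May 24, 2022, which is the date acceleration becomes effective. May 24, 2022 is a Tuesday, so no roll-forward applies.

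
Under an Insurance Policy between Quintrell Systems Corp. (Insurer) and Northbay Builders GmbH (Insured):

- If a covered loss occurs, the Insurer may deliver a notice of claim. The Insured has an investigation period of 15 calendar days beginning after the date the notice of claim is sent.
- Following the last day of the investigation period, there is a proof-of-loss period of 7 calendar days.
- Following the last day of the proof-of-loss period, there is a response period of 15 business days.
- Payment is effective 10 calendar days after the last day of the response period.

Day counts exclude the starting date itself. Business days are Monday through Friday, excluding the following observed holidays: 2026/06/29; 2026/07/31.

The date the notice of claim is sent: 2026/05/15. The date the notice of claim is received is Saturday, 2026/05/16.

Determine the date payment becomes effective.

2026/07/06

The last day of the investigation period: 15 calendar days after 2026/05/15 is 2026/05/30.
The last day of the proof-of-loss period: 7 calendar days after 2026/05/30 is 2026/06/06.
From Saturday, 2026/06/06, 15 business days (Jun 8, Jun 9, Jun 10, Jun 11, …, Jun 24, Jun 25, Jun 26, skipping weekends) brings us to Friday, 2026/06/26, which is the last day of the response period.
The date payment becomes effective: 10 calendar days after 2026/06/26 is 2026/07/06.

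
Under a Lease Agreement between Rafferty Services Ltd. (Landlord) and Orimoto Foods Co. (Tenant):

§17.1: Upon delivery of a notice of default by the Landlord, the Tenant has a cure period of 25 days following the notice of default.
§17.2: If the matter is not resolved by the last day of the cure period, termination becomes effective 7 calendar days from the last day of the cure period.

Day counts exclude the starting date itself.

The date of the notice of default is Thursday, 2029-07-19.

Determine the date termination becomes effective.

The last day of the cure period: 2029-07-19 + 25 days = 2029-08-13.
The date termination becomes effective: 7 calendar days after 2029-08-13 is 2029-08-20.

2029-08-20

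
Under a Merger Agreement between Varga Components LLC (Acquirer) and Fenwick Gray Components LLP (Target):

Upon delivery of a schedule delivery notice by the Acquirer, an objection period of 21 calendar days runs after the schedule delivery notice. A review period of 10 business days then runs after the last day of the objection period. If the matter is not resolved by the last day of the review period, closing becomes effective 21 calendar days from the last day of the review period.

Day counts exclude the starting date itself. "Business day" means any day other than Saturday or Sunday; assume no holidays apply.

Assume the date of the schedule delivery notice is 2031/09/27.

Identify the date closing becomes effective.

The last day of the objection period: 2031/09/27 + 21 days = 2031/10/18.
The last day of the review period: counting 10 business days from Saturday, 2031/10/18 (Oct 20, Oct 21, Oct 22, Oct 23, Oct 24, Oct 27, Oct 28, Oct 29, Oct 30, Oct 31, skipping weekends) reaches Friday, 2031/10/31.
The date closing becomes effective: 21 calendar days after 2031/10/31 is 2031/11/21.

2031/11/21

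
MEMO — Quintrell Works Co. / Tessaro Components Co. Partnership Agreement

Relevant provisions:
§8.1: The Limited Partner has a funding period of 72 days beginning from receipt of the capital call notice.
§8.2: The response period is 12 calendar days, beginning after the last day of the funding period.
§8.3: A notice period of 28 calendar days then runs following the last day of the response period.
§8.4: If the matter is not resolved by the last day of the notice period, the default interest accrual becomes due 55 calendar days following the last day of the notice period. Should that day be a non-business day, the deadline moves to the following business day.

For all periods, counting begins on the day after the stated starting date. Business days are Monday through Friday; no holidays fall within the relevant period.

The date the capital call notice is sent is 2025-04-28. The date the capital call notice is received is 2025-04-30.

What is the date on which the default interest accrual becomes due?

The last day of the funding period: 2025-04-30 + 72 days = 2025-07-11.
The last day of the response period: 12 calendar days after 2025-07-11 is 2025-07-23.
Adding 28 calendar days to 2025-07-23 gives 2025-08-20, which is the last day of the notice period.
Adding 55 calendar days to 2025-08-20 gives 2025-10-14, which is the date on which the default interest accrual becomes due. 2025-10-14 is a Tuesday, so no roll-forward applies.

2025-10-14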